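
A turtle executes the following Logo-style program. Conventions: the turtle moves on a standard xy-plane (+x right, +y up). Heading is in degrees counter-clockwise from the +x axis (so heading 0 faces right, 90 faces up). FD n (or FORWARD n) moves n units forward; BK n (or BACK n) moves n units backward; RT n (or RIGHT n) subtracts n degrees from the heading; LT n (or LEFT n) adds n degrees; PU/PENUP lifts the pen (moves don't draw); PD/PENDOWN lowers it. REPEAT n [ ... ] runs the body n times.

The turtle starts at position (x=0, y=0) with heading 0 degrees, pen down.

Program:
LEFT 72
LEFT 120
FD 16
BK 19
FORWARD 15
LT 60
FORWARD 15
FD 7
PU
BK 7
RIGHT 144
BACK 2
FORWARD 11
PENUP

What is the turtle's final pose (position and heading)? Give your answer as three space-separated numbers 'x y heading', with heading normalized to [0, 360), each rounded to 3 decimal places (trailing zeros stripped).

Executing turtle program step by step:
Start: pos=(0,0), heading=0, pen down
LT 72: heading 0 -> 72
LT 120: heading 72 -> 192
FD 16: (0,0) -> (-15.65,-3.327) [heading=192, draw]
BK 19: (-15.65,-3.327) -> (2.934,0.624) [heading=192, draw]
FD 15: (2.934,0.624) -> (-11.738,-2.495) [heading=192, draw]
LT 60: heading 192 -> 252
FD 15: (-11.738,-2.495) -> (-16.373,-16.761) [heading=252, draw]
FD 7: (-16.373,-16.761) -> (-18.536,-23.418) [heading=252, draw]
PU: pen up
BK 7: (-18.536,-23.418) -> (-16.373,-16.761) [heading=252, move]
RT 144: heading 252 -> 108
BK 2: (-16.373,-16.761) -> (-15.755,-18.663) [heading=108, move]
FD 11: (-15.755,-18.663) -> (-19.154,-8.201) [heading=108, move]
PU: pen up
Final: pos=(-19.154,-8.201), heading=108, 5 segment(s) drawn

Answer: -19.154 -8.201 108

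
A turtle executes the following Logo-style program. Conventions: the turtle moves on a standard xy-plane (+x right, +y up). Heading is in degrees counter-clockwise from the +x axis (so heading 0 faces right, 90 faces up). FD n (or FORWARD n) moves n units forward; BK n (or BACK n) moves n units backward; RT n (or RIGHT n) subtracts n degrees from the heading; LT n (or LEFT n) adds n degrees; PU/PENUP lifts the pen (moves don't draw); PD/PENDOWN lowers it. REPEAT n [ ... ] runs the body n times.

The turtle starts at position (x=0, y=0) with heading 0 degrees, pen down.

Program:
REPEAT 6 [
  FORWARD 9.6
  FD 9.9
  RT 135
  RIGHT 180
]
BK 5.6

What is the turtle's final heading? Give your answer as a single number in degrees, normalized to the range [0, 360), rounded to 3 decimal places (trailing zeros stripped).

Executing turtle program step by step:
Start: pos=(0,0), heading=0, pen down
REPEAT 6 [
  -- iteration 1/6 --
  FD 9.6: (0,0) -> (9.6,0) [heading=0, draw]
  FD 9.9: (9.6,0) -> (19.5,0) [heading=0, draw]
  RT 135: heading 0 -> 225
  RT 180: heading 225 -> 45
  -- iteration 2/6 --
  FD 9.6: (19.5,0) -> (26.288,6.788) [heading=45, draw]
  FD 9.9: (26.288,6.788) -> (33.289,13.789) [heading=45, draw]
  RT 135: heading 45 -> 270
  RT 180: heading 270 -> 90
  -- iteration 3/6 --
  FD 9.6: (33.289,13.789) -> (33.289,23.389) [heading=90, draw]
  FD 9.9: (33.289,23.389) -> (33.289,33.289) [heading=90, draw]
  RT 135: heading 90 -> 315
  RT 180: heading 315 -> 135
  -- iteration 4/6 --
  FD 9.6: (33.289,33.289) -> (26.5,40.077) [heading=135, draw]
  FD 9.9: (26.5,40.077) -> (19.5,47.077) [heading=135, draw]
  RT 135: heading 135 -> 0
  RT 180: heading 0 -> 180
  -- iteration 5/6 --
  FD 9.6: (19.5,47.077) -> (9.9,47.077) [heading=180, draw]
  FD 9.9: (9.9,47.077) -> (0,47.077) [heading=180, draw]
  RT 135: heading 180 -> 45
  RT 180: heading 45 -> 225
  -- iteration 6/6 --
  FD 9.6: (0,47.077) -> (-6.788,40.289) [heading=225, draw]
  FD 9.9: (-6.788,40.289) -> (-13.789,33.289) [heading=225, draw]
  RT 135: heading 225 -> 90
  RT 180: heading 90 -> 270
]
BK 5.6: (-13.789,33.289) -> (-13.789,38.889) [heading=270, draw]
Final: pos=(-13.789,38.889), heading=270, 13 segment(s) drawn

Answer: 270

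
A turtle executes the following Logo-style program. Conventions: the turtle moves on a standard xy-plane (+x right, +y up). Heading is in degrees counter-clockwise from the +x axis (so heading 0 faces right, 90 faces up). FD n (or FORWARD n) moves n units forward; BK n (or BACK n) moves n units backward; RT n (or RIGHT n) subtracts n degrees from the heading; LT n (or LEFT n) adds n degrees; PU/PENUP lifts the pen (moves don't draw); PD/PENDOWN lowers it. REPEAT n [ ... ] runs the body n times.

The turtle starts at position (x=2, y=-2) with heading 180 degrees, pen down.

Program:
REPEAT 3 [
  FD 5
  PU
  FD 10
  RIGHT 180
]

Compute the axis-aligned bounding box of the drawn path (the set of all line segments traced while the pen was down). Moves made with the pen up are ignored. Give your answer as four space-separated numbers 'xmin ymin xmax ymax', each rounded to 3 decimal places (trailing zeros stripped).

Executing turtle program step by step:
Start: pos=(2,-2), heading=180, pen down
REPEAT 3 [
  -- iteration 1/3 --
  FD 5: (2,-2) -> (-3,-2) [heading=180, draw]
  PU: pen up
  FD 10: (-3,-2) -> (-13,-2) [heading=180, move]
  RT 180: heading 180 -> 0
  -- iteration 2/3 --
  FD 5: (-13,-2) -> (-8,-2) [heading=0, move]
  PU: pen up
  FD 10: (-8,-2) -> (2,-2) [heading=0, move]
  RT 180: heading 0 -> 180
  -- iteration 3/3 --
  FD 5: (2,-2) -> (-3,-2) [heading=180, move]
  PU: pen up
  FD 10: (-3,-2) -> (-13,-2) [heading=180, move]
  RT 180: heading 180 -> 0
]
Final: pos=(-13,-2), heading=0, 1 segment(s) drawn

Segment endpoints: x in {-3, 2}, y in {-2, -2}
xmin=-3, ymin=-2, xmax=2, ymax=-2

Answer: -3 -2 2 -2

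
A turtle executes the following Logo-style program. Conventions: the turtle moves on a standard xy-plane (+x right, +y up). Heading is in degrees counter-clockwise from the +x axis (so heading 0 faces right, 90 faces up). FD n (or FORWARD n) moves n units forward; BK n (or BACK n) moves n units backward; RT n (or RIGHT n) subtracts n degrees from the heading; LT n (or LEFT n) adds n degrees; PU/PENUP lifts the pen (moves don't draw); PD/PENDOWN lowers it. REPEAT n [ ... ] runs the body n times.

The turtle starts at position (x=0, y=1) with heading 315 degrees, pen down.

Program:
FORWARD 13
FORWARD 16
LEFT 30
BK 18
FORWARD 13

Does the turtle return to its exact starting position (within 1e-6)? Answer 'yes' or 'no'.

Answer: no

Derivation:
Executing turtle program step by step:
Start: pos=(0,1), heading=315, pen down
FD 13: (0,1) -> (9.192,-8.192) [heading=315, draw]
FD 16: (9.192,-8.192) -> (20.506,-19.506) [heading=315, draw]
LT 30: heading 315 -> 345
BK 18: (20.506,-19.506) -> (3.119,-14.847) [heading=345, draw]
FD 13: (3.119,-14.847) -> (15.676,-18.212) [heading=345, draw]
Final: pos=(15.676,-18.212), heading=345, 4 segment(s) drawn

Start position: (0, 1)
Final position: (15.676, -18.212)
Distance = 24.796; >= 1e-6 -> NOT closed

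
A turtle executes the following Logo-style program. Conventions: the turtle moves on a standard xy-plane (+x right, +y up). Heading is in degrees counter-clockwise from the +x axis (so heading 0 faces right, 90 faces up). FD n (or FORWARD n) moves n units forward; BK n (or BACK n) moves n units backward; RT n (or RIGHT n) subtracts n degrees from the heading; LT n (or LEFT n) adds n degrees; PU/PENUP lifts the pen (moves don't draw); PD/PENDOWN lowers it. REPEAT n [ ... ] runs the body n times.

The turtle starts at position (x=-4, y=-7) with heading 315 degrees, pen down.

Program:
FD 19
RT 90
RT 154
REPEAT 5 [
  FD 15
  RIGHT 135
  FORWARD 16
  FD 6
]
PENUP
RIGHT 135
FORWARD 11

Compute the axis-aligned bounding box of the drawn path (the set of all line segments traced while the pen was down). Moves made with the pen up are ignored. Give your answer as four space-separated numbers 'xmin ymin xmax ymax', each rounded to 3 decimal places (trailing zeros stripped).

Answer: -4.446 -46.226 30.538 -6.252

Derivation:
Executing turtle program step by step:
Start: pos=(-4,-7), heading=315, pen down
FD 19: (-4,-7) -> (9.435,-20.435) [heading=315, draw]
RT 90: heading 315 -> 225
RT 154: heading 225 -> 71
REPEAT 5 [
  -- iteration 1/5 --
  FD 15: (9.435,-20.435) -> (14.319,-6.252) [heading=71, draw]
  RT 135: heading 71 -> 296
  FD 16: (14.319,-6.252) -> (21.332,-20.633) [heading=296, draw]
  FD 6: (21.332,-20.633) -> (23.963,-26.026) [heading=296, draw]
  -- iteration 2/5 --
  FD 15: (23.963,-26.026) -> (30.538,-39.508) [heading=296, draw]
  RT 135: heading 296 -> 161
  FD 16: (30.538,-39.508) -> (15.41,-34.299) [heading=161, draw]
  FD 6: (15.41,-34.299) -> (9.737,-32.345) [heading=161, draw]
  -- iteration 3/5 --
  FD 15: (9.737,-32.345) -> (-4.446,-27.462) [heading=161, draw]
  RT 135: heading 161 -> 26
  FD 16: (-4.446,-27.462) -> (9.935,-20.448) [heading=26, draw]
  FD 6: (9.935,-20.448) -> (15.328,-17.817) [heading=26, draw]
  -- iteration 4/5 --
  FD 15: (15.328,-17.817) -> (28.809,-11.242) [heading=26, draw]
  RT 135: heading 26 -> 251
  FD 16: (28.809,-11.242) -> (23.6,-26.37) [heading=251, draw]
  FD 6: (23.6,-26.37) -> (21.647,-32.043) [heading=251, draw]
  -- iteration 5/5 --
  FD 15: (21.647,-32.043) -> (16.763,-46.226) [heading=251, draw]
  RT 135: heading 251 -> 116
  FD 16: (16.763,-46.226) -> (9.75,-31.845) [heading=116, draw]
  FD 6: (9.75,-31.845) -> (7.119,-26.453) [heading=116, draw]
]
PU: pen up
RT 135: heading 116 -> 341
FD 11: (7.119,-26.453) -> (17.52,-30.034) [heading=341, move]
Final: pos=(17.52,-30.034), heading=341, 16 segment(s) drawn

Segment endpoints: x in {-4.446, -4, 7.119, 9.435, 9.737, 9.75, 9.935, 14.319, 15.328, 15.41, 16.763, 21.332, 21.647, 23.6, 23.963, 28.809, 30.538}, y in {-46.226, -39.508, -34.299, -32.345, -32.043, -31.845, -27.462, -26.453, -26.37, -26.026, -20.633, -20.448, -20.435, -17.817, -11.242, -7, -6.252}
xmin=-4.446, ymin=-46.226, xmax=30.538, ymax=-6.252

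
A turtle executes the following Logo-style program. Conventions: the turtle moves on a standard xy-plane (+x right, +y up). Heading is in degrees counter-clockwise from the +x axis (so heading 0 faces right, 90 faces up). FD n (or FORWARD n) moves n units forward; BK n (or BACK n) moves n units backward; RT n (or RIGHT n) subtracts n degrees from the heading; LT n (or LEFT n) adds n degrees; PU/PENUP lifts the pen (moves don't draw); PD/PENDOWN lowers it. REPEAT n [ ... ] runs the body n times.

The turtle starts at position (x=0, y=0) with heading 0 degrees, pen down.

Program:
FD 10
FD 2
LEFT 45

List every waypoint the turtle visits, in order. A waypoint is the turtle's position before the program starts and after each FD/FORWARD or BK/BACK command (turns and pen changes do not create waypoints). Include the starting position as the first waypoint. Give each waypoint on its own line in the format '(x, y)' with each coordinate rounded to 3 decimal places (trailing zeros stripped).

Answer: (0, 0)
(10, 0)
(12, 0)

Derivation:
Executing turtle program step by step:
Start: pos=(0,0), heading=0, pen down
FD 10: (0,0) -> (10,0) [heading=0, draw]
FD 2: (10,0) -> (12,0) [heading=0, draw]
LT 45: heading 0 -> 45
Final: pos=(12,0), heading=45, 2 segment(s) drawn
Waypoints (3 total):
(0, 0)
(10, 0)
(12, 0)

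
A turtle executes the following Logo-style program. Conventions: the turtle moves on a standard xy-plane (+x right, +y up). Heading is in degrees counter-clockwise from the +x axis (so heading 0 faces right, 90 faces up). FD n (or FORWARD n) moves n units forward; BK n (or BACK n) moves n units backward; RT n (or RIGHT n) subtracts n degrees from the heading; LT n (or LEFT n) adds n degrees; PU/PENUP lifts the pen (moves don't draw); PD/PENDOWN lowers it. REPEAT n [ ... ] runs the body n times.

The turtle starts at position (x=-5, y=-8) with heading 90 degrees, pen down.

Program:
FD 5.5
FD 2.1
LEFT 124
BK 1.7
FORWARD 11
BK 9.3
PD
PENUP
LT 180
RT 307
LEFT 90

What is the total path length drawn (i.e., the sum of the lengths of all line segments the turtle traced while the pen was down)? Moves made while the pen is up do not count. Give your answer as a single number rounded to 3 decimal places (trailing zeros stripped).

Answer: 29.6

Derivation:
Executing turtle program step by step:
Start: pos=(-5,-8), heading=90, pen down
FD 5.5: (-5,-8) -> (-5,-2.5) [heading=90, draw]
FD 2.1: (-5,-2.5) -> (-5,-0.4) [heading=90, draw]
LT 124: heading 90 -> 214
BK 1.7: (-5,-0.4) -> (-3.591,0.551) [heading=214, draw]
FD 11: (-3.591,0.551) -> (-12.71,-5.6) [heading=214, draw]
BK 9.3: (-12.71,-5.6) -> (-5,-0.4) [heading=214, draw]
PD: pen down
PU: pen up
LT 180: heading 214 -> 34
RT 307: heading 34 -> 87
LT 90: heading 87 -> 177
Final: pos=(-5,-0.4), heading=177, 5 segment(s) drawn

Segment lengths:
  seg 1: (-5,-8) -> (-5,-2.5), length = 5.5
  seg 2: (-5,-2.5) -> (-5,-0.4), length = 2.1
  seg 3: (-5,-0.4) -> (-3.591,0.551), length = 1.7
  seg 4: (-3.591,0.551) -> (-12.71,-5.6), length = 11
  seg 5: (-12.71,-5.6) -> (-5,-0.4), length = 9.3
Total = 29.6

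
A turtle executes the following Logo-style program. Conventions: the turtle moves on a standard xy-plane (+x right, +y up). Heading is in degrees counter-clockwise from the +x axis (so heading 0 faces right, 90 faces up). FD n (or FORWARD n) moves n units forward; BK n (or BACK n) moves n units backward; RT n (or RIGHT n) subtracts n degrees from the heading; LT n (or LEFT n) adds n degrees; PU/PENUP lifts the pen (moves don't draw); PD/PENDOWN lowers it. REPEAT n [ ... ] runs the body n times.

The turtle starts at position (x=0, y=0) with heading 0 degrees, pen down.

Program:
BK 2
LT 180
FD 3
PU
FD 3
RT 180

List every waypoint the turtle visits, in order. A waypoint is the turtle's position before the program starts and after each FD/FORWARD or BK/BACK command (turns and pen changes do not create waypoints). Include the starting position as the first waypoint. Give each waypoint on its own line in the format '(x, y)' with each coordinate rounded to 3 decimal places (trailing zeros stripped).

Answer: (0, 0)
(-2, 0)
(-5, 0)
(-8, 0)

Derivation:
Executing turtle program step by step:
Start: pos=(0,0), heading=0, pen down
BK 2: (0,0) -> (-2,0) [heading=0, draw]
LT 180: heading 0 -> 180
FD 3: (-2,0) -> (-5,0) [heading=180, draw]
PU: pen up
FD 3: (-5,0) -> (-8,0) [heading=180, move]
RT 180: heading 180 -> 0
Final: pos=(-8,0), heading=0, 2 segment(s) drawn
Waypoints (4 total):
(0, 0)
(-2, 0)
(-5, 0)
(-8, 0)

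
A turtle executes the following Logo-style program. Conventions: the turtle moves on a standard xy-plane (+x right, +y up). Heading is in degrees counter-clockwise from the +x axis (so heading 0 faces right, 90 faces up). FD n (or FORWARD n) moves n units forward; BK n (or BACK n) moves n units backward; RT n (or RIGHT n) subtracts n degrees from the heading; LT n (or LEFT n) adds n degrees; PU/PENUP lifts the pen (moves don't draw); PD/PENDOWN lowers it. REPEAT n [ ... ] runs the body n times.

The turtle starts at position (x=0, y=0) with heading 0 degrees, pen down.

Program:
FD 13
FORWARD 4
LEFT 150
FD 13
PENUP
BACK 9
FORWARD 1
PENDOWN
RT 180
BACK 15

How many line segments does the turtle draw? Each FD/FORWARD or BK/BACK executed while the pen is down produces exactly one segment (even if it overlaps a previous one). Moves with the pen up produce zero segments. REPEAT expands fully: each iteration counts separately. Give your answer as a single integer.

Executing turtle program step by step:
Start: pos=(0,0), heading=0, pen down
FD 13: (0,0) -> (13,0) [heading=0, draw]
FD 4: (13,0) -> (17,0) [heading=0, draw]
LT 150: heading 0 -> 150
FD 13: (17,0) -> (5.742,6.5) [heading=150, draw]
PU: pen up
BK 9: (5.742,6.5) -> (13.536,2) [heading=150, move]
FD 1: (13.536,2) -> (12.67,2.5) [heading=150, move]
PD: pen down
RT 180: heading 150 -> 330
BK 15: (12.67,2.5) -> (-0.321,10) [heading=330, draw]
Final: pos=(-0.321,10), heading=330, 4 segment(s) drawn
Segments drawn: 4

Answer: 4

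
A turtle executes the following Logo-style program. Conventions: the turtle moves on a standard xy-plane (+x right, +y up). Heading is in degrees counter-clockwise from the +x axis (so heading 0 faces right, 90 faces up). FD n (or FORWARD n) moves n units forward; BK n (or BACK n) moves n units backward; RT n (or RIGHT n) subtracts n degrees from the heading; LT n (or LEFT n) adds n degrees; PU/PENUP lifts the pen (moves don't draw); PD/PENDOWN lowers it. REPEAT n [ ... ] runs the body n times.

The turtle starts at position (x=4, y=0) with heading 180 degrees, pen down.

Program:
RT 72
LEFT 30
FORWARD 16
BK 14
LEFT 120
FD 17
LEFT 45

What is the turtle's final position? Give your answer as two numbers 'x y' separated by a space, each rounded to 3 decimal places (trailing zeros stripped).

Executing turtle program step by step:
Start: pos=(4,0), heading=180, pen down
RT 72: heading 180 -> 108
LT 30: heading 108 -> 138
FD 16: (4,0) -> (-7.89,10.706) [heading=138, draw]
BK 14: (-7.89,10.706) -> (2.514,1.338) [heading=138, draw]
LT 120: heading 138 -> 258
FD 17: (2.514,1.338) -> (-1.021,-15.29) [heading=258, draw]
LT 45: heading 258 -> 303
Final: pos=(-1.021,-15.29), heading=303, 3 segment(s) drawn

Answer: -1.021 -15.29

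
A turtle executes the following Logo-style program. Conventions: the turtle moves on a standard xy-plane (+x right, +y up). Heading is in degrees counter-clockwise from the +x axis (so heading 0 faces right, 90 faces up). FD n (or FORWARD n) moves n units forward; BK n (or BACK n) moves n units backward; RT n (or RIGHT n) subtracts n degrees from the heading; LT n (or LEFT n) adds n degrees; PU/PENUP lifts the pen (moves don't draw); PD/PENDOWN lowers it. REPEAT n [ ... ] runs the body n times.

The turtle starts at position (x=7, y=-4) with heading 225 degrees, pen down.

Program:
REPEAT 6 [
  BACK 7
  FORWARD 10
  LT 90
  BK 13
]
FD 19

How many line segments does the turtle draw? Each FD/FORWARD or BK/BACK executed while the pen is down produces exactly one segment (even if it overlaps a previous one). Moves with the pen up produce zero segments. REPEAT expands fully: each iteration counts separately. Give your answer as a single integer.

Executing turtle program step by step:
Start: pos=(7,-4), heading=225, pen down
REPEAT 6 [
  -- iteration 1/6 --
  BK 7: (7,-4) -> (11.95,0.95) [heading=225, draw]
  FD 10: (11.95,0.95) -> (4.879,-6.121) [heading=225, draw]
  LT 90: heading 225 -> 315
  BK 13: (4.879,-6.121) -> (-4.314,3.071) [heading=315, draw]
  -- iteration 2/6 --
  BK 7: (-4.314,3.071) -> (-9.263,8.021) [heading=315, draw]
  FD 10: (-9.263,8.021) -> (-2.192,0.95) [heading=315, draw]
  LT 90: heading 315 -> 45
  BK 13: (-2.192,0.95) -> (-11.385,-8.243) [heading=45, draw]
  -- iteration 3/6 --
  BK 7: (-11.385,-8.243) -> (-16.335,-13.192) [heading=45, draw]
  FD 10: (-16.335,-13.192) -> (-9.263,-6.121) [heading=45, draw]
  LT 90: heading 45 -> 135
  BK 13: (-9.263,-6.121) -> (-0.071,-15.314) [heading=135, draw]
  -- iteration 4/6 --
  BK 7: (-0.071,-15.314) -> (4.879,-20.263) [heading=135, draw]
  FD 10: (4.879,-20.263) -> (-2.192,-13.192) [heading=135, draw]
  LT 90: heading 135 -> 225
  BK 13: (-2.192,-13.192) -> (7,-4) [heading=225, draw]
  -- iteration 5/6 --
  BK 7: (7,-4) -> (11.95,0.95) [heading=225, draw]
  FD 10: (11.95,0.95) -> (4.879,-6.121) [heading=225, draw]
  LT 90: heading 225 -> 315
  BK 13: (4.879,-6.121) -> (-4.314,3.071) [heading=315, draw]
  -- iteration 6/6 --
  BK 7: (-4.314,3.071) -> (-9.263,8.021) [heading=315, draw]
  FD 10: (-9.263,8.021) -> (-2.192,0.95) [heading=315, draw]
  LT 90: heading 315 -> 45
  BK 13: (-2.192,0.95) -> (-11.385,-8.243) [heading=45, draw]
]
FD 19: (-11.385,-8.243) -> (2.05,5.192) [heading=45, draw]
Final: pos=(2.05,5.192), heading=45, 19 segment(s) drawn
Segments drawn: 19

Answer: 19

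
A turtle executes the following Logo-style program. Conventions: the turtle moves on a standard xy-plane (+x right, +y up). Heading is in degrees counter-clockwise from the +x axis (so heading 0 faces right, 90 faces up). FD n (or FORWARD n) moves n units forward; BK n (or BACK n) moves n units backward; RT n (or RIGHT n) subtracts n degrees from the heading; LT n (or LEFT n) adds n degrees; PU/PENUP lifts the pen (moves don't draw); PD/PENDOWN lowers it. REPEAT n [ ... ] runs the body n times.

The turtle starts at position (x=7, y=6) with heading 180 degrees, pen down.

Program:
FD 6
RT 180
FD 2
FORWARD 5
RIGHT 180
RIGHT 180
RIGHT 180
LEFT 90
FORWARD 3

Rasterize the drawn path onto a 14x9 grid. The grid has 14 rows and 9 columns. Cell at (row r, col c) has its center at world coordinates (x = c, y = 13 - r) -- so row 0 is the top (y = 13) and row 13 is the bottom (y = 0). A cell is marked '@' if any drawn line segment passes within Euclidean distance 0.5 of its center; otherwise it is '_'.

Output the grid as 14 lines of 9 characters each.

Answer: _________
_________
_________
_________
_________
_________
_________
_@@@@@@@@
________@
________@
________@
_________
_________
_________

Derivation:
Segment 0: (7,6) -> (1,6)
Segment 1: (1,6) -> (3,6)
Segment 2: (3,6) -> (8,6)
Segment 3: (8,6) -> (8,3)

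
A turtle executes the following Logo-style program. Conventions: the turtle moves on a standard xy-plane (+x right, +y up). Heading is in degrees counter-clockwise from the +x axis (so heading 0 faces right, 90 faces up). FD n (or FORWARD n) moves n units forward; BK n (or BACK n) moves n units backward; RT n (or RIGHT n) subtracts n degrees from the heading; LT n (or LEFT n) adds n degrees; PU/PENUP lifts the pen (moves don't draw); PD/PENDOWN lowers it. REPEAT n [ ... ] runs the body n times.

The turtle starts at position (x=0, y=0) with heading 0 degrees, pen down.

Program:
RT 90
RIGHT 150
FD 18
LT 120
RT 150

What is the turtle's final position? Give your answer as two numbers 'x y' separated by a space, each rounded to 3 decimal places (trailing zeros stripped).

Answer: -9 15.588

Derivation:
Executing turtle program step by step:
Start: pos=(0,0), heading=0, pen down
RT 90: heading 0 -> 270
RT 150: heading 270 -> 120
FD 18: (0,0) -> (-9,15.588) [heading=120, draw]
LT 120: heading 120 -> 240
RT 150: heading 240 -> 90
Final: pos=(-9,15.588), heading=90, 1 segment(s) drawn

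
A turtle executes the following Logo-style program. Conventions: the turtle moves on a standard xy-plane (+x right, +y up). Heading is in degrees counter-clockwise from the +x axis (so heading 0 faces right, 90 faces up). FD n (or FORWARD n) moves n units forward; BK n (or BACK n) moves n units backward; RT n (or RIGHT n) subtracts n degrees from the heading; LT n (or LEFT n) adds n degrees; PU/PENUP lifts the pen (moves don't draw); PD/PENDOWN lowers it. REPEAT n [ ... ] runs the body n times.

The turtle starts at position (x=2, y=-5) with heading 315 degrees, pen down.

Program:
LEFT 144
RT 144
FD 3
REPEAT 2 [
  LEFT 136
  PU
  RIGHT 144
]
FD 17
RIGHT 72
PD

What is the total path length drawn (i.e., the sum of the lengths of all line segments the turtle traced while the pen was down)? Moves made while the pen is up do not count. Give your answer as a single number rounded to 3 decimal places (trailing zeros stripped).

Executing turtle program step by step:
Start: pos=(2,-5), heading=315, pen down
LT 144: heading 315 -> 99
RT 144: heading 99 -> 315
FD 3: (2,-5) -> (4.121,-7.121) [heading=315, draw]
REPEAT 2 [
  -- iteration 1/2 --
  LT 136: heading 315 -> 91
  PU: pen up
  RT 144: heading 91 -> 307
  -- iteration 2/2 --
  LT 136: heading 307 -> 83
  PU: pen up
  RT 144: heading 83 -> 299
]
FD 17: (4.121,-7.121) -> (12.363,-21.99) [heading=299, move]
RT 72: heading 299 -> 227
PD: pen down
Final: pos=(12.363,-21.99), heading=227, 1 segment(s) drawn

Segment lengths:
  seg 1: (2,-5) -> (4.121,-7.121), length = 3
Total = 3

Answer: 3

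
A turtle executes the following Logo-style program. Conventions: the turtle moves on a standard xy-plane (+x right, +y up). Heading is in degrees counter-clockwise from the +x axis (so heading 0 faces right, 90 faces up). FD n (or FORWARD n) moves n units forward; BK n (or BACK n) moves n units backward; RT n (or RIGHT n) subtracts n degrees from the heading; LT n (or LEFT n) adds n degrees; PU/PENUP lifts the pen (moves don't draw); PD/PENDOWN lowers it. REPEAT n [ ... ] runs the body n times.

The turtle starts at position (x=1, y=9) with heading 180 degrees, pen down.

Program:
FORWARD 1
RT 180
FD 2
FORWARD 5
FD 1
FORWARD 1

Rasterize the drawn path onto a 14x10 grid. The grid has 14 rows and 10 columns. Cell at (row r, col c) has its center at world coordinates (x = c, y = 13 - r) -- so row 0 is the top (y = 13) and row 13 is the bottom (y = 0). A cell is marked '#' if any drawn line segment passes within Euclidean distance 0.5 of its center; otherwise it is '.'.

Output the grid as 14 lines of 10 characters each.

Segment 0: (1,9) -> (0,9)
Segment 1: (0,9) -> (2,9)
Segment 2: (2,9) -> (7,9)
Segment 3: (7,9) -> (8,9)
Segment 4: (8,9) -> (9,9)

Answer: ..........
..........
..........
..........
##########
..........
..........
..........
..........
..........
..........
..........
..........
..........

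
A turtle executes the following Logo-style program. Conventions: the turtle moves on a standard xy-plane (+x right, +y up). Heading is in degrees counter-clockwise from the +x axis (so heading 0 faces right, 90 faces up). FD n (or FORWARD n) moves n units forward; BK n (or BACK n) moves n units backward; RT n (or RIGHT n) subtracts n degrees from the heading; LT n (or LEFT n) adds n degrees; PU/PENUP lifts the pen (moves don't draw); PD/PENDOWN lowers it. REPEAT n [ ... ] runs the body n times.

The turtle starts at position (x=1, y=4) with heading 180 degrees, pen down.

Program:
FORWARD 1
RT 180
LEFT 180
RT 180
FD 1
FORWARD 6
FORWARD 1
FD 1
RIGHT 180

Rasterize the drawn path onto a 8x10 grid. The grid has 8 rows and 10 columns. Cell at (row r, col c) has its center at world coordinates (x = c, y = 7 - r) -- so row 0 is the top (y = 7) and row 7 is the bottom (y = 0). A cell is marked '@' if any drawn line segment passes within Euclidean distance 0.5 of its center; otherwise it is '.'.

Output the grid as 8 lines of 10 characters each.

Segment 0: (1,4) -> (0,4)
Segment 1: (0,4) -> (1,4)
Segment 2: (1,4) -> (7,4)
Segment 3: (7,4) -> (8,4)
Segment 4: (8,4) -> (9,4)

Answer: ..........
..........
..........
@@@@@@@@@@
..........
..........
..........
..........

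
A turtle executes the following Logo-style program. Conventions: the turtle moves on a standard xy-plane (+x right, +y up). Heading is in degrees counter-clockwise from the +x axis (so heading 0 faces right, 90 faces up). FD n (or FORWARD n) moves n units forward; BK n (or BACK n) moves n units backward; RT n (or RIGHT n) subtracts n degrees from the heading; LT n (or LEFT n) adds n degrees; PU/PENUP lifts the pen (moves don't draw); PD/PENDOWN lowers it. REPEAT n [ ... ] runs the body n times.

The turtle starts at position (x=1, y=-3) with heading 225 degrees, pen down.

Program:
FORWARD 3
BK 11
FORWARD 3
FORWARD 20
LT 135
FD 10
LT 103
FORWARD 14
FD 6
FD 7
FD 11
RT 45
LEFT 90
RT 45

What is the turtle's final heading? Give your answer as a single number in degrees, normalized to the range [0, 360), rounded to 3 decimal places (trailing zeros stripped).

Executing turtle program step by step:
Start: pos=(1,-3), heading=225, pen down
FD 3: (1,-3) -> (-1.121,-5.121) [heading=225, draw]
BK 11: (-1.121,-5.121) -> (6.657,2.657) [heading=225, draw]
FD 3: (6.657,2.657) -> (4.536,0.536) [heading=225, draw]
FD 20: (4.536,0.536) -> (-9.607,-13.607) [heading=225, draw]
LT 135: heading 225 -> 0
FD 10: (-9.607,-13.607) -> (0.393,-13.607) [heading=0, draw]
LT 103: heading 0 -> 103
FD 14: (0.393,-13.607) -> (-2.756,0.035) [heading=103, draw]
FD 6: (-2.756,0.035) -> (-4.106,5.881) [heading=103, draw]
FD 7: (-4.106,5.881) -> (-5.68,12.701) [heading=103, draw]
FD 11: (-5.68,12.701) -> (-8.155,23.419) [heading=103, draw]
RT 45: heading 103 -> 58
LT 90: heading 58 -> 148
RT 45: heading 148 -> 103
Final: pos=(-8.155,23.419), heading=103, 9 segment(s) drawn

Answer: 103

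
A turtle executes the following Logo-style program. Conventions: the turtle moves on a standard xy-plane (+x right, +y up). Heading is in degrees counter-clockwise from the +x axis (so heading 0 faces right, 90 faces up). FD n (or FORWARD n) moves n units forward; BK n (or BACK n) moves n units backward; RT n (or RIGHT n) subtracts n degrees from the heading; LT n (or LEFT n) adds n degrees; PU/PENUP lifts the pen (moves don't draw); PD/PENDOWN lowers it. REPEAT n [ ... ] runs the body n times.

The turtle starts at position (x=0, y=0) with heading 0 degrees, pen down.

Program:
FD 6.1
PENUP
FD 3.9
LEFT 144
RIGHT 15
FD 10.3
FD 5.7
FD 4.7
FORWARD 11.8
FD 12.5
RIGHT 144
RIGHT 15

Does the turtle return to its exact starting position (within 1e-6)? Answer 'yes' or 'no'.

Executing turtle program step by step:
Start: pos=(0,0), heading=0, pen down
FD 6.1: (0,0) -> (6.1,0) [heading=0, draw]
PU: pen up
FD 3.9: (6.1,0) -> (10,0) [heading=0, move]
LT 144: heading 0 -> 144
RT 15: heading 144 -> 129
FD 10.3: (10,0) -> (3.518,8.005) [heading=129, move]
FD 5.7: (3.518,8.005) -> (-0.069,12.434) [heading=129, move]
FD 4.7: (-0.069,12.434) -> (-3.027,16.087) [heading=129, move]
FD 11.8: (-3.027,16.087) -> (-10.453,25.257) [heading=129, move]
FD 12.5: (-10.453,25.257) -> (-18.319,34.972) [heading=129, move]
RT 144: heading 129 -> 345
RT 15: heading 345 -> 330
Final: pos=(-18.319,34.972), heading=330, 1 segment(s) drawn

Start position: (0, 0)
Final position: (-18.319, 34.972)
Distance = 39.479; >= 1e-6 -> NOT closed

Answer: no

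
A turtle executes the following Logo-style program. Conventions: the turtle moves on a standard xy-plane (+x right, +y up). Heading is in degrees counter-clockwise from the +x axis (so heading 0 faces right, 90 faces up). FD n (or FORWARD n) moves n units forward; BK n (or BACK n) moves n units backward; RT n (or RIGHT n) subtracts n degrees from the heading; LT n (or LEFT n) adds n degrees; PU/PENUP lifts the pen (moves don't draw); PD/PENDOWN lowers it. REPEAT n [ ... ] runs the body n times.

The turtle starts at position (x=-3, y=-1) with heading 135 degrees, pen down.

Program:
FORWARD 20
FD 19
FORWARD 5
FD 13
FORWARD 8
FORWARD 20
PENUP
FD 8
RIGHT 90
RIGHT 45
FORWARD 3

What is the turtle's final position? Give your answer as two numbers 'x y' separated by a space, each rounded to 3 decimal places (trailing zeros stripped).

Answer: -65.761 64.761

Derivation:
Executing turtle program step by step:
Start: pos=(-3,-1), heading=135, pen down
FD 20: (-3,-1) -> (-17.142,13.142) [heading=135, draw]
FD 19: (-17.142,13.142) -> (-30.577,26.577) [heading=135, draw]
FD 5: (-30.577,26.577) -> (-34.113,30.113) [heading=135, draw]
FD 13: (-34.113,30.113) -> (-43.305,39.305) [heading=135, draw]
FD 8: (-43.305,39.305) -> (-48.962,44.962) [heading=135, draw]
FD 20: (-48.962,44.962) -> (-63.104,59.104) [heading=135, draw]
PU: pen up
FD 8: (-63.104,59.104) -> (-68.761,64.761) [heading=135, move]
RT 90: heading 135 -> 45
RT 45: heading 45 -> 0
FD 3: (-68.761,64.761) -> (-65.761,64.761) [heading=0, move]
Final: pos=(-65.761,64.761), heading=0, 6 segment(s) drawn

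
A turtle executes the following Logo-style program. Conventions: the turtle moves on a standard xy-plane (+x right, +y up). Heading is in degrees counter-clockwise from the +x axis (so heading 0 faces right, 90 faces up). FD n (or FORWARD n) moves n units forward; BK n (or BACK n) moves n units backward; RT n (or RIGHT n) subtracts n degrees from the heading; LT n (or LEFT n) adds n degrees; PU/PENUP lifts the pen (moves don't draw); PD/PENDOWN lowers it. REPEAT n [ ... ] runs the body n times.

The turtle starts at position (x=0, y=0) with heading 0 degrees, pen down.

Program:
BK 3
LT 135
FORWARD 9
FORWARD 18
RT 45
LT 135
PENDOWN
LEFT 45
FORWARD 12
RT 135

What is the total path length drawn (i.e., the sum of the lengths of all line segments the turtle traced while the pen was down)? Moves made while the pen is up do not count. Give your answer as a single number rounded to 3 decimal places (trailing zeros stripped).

Executing turtle program step by step:
Start: pos=(0,0), heading=0, pen down
BK 3: (0,0) -> (-3,0) [heading=0, draw]
LT 135: heading 0 -> 135
FD 9: (-3,0) -> (-9.364,6.364) [heading=135, draw]
FD 18: (-9.364,6.364) -> (-22.092,19.092) [heading=135, draw]
RT 45: heading 135 -> 90
LT 135: heading 90 -> 225
PD: pen down
LT 45: heading 225 -> 270
FD 12: (-22.092,19.092) -> (-22.092,7.092) [heading=270, draw]
RT 135: heading 270 -> 135
Final: pos=(-22.092,7.092), heading=135, 4 segment(s) drawn

Segment lengths:
  seg 1: (0,0) -> (-3,0), length = 3
  seg 2: (-3,0) -> (-9.364,6.364), length = 9
  seg 3: (-9.364,6.364) -> (-22.092,19.092), length = 18
  seg 4: (-22.092,19.092) -> (-22.092,7.092), length = 12
Total = 42

Answer: 42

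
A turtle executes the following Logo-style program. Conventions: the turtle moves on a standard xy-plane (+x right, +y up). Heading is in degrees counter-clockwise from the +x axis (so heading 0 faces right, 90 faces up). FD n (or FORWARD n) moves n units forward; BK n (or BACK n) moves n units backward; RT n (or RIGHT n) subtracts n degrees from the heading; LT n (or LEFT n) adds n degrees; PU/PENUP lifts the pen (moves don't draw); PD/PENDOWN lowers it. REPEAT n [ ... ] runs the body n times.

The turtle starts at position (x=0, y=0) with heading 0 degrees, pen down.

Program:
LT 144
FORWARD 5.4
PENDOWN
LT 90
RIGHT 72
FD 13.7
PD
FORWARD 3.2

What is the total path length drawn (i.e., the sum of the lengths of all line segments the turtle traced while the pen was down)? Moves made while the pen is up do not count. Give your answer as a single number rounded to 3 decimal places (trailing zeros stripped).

Answer: 22.3

Derivation:
Executing turtle program step by step:
Start: pos=(0,0), heading=0, pen down
LT 144: heading 0 -> 144
FD 5.4: (0,0) -> (-4.369,3.174) [heading=144, draw]
PD: pen down
LT 90: heading 144 -> 234
RT 72: heading 234 -> 162
FD 13.7: (-4.369,3.174) -> (-17.398,7.408) [heading=162, draw]
PD: pen down
FD 3.2: (-17.398,7.408) -> (-20.442,8.396) [heading=162, draw]
Final: pos=(-20.442,8.396), heading=162, 3 segment(s) drawn

Segment lengths:
  seg 1: (0,0) -> (-4.369,3.174), length = 5.4
  seg 2: (-4.369,3.174) -> (-17.398,7.408), length = 13.7
  seg 3: (-17.398,7.408) -> (-20.442,8.396), length = 3.2
Total = 22.3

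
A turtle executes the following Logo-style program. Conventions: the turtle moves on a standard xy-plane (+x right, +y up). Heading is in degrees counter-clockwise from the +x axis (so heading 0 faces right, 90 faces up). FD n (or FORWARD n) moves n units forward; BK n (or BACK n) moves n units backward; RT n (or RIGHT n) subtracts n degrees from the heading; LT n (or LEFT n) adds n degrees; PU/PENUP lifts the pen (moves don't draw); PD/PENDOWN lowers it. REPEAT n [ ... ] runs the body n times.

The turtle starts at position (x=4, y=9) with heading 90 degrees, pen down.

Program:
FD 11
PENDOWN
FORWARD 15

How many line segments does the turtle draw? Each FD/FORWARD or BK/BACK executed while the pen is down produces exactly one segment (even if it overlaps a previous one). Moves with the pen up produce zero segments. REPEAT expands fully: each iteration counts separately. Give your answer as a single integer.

Answer: 2

Derivation:
Executing turtle program step by step:
Start: pos=(4,9), heading=90, pen down
FD 11: (4,9) -> (4,20) [heading=90, draw]
PD: pen down
FD 15: (4,20) -> (4,35) [heading=90, draw]
Final: pos=(4,35), heading=90, 2 segment(s) drawn
Segments drawn: 2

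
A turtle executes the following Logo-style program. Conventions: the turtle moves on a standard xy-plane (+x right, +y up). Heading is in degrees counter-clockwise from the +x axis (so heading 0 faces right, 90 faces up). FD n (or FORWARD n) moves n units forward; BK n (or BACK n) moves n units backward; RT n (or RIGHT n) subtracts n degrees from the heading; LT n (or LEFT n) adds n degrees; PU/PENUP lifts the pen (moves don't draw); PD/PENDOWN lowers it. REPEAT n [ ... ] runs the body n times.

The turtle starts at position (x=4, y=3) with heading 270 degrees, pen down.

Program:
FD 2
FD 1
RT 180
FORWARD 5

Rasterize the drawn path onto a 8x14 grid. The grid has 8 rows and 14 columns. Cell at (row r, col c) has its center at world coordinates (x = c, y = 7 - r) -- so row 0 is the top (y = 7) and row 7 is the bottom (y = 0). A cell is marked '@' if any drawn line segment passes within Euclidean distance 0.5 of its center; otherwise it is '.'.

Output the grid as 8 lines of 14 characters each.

Answer: ..............
..............
....@.........
....@.........
....@.........
....@.........
....@.........
....@.........

Derivation:
Segment 0: (4,3) -> (4,1)
Segment 1: (4,1) -> (4,0)
Segment 2: (4,0) -> (4,5)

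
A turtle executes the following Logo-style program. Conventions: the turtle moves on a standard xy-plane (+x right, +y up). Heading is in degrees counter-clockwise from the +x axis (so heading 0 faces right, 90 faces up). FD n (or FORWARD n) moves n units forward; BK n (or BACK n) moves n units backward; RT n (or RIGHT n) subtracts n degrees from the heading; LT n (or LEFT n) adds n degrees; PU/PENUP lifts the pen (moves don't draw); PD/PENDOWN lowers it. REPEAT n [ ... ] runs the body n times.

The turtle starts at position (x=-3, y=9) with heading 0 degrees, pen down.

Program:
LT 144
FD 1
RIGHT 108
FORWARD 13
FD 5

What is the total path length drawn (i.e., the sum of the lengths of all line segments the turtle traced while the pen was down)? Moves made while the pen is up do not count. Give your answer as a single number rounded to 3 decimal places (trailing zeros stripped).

Executing turtle program step by step:
Start: pos=(-3,9), heading=0, pen down
LT 144: heading 0 -> 144
FD 1: (-3,9) -> (-3.809,9.588) [heading=144, draw]
RT 108: heading 144 -> 36
FD 13: (-3.809,9.588) -> (6.708,17.229) [heading=36, draw]
FD 5: (6.708,17.229) -> (10.753,20.168) [heading=36, draw]
Final: pos=(10.753,20.168), heading=36, 3 segment(s) drawn

Segment lengths:
  seg 1: (-3,9) -> (-3.809,9.588), length = 1
  seg 2: (-3.809,9.588) -> (6.708,17.229), length = 13
  seg 3: (6.708,17.229) -> (10.753,20.168), length = 5
Total = 19

Answer: 19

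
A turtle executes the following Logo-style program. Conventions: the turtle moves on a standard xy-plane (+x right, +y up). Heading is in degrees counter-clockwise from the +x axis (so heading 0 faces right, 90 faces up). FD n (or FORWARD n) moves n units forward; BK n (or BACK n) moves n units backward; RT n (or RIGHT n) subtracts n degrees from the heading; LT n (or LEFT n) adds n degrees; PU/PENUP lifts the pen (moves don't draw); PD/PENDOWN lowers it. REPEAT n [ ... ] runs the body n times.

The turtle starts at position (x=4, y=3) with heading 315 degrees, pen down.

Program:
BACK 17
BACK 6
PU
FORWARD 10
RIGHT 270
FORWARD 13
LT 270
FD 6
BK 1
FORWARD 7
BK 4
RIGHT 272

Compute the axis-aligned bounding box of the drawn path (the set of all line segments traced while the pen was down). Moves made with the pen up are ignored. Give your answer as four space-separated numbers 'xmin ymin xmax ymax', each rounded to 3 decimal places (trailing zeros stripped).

Executing turtle program step by step:
Start: pos=(4,3), heading=315, pen down
BK 17: (4,3) -> (-8.021,15.021) [heading=315, draw]
BK 6: (-8.021,15.021) -> (-12.263,19.263) [heading=315, draw]
PU: pen up
FD 10: (-12.263,19.263) -> (-5.192,12.192) [heading=315, move]
RT 270: heading 315 -> 45
FD 13: (-5.192,12.192) -> (4,21.385) [heading=45, move]
LT 270: heading 45 -> 315
FD 6: (4,21.385) -> (8.243,17.142) [heading=315, move]
BK 1: (8.243,17.142) -> (7.536,17.849) [heading=315, move]
FD 7: (7.536,17.849) -> (12.485,12.899) [heading=315, move]
BK 4: (12.485,12.899) -> (9.657,15.728) [heading=315, move]
RT 272: heading 315 -> 43
Final: pos=(9.657,15.728), heading=43, 2 segment(s) drawn

Segment endpoints: x in {-12.263, -8.021, 4}, y in {3, 15.021, 19.263}
xmin=-12.263, ymin=3, xmax=4, ymax=19.263

Answer: -12.263 3 4 19.263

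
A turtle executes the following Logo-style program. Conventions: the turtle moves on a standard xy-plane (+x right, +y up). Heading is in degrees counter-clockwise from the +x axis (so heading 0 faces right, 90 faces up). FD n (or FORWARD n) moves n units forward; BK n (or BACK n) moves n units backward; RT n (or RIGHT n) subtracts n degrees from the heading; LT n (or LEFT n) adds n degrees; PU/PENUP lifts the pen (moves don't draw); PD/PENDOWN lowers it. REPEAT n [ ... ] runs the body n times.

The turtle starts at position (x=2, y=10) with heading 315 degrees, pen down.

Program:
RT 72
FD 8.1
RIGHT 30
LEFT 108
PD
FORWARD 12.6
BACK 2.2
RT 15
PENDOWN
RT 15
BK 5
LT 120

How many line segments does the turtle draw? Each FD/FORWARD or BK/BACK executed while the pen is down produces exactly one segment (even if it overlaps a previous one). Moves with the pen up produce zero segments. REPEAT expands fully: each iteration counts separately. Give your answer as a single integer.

Answer: 4

Derivation:
Executing turtle program step by step:
Start: pos=(2,10), heading=315, pen down
RT 72: heading 315 -> 243
FD 8.1: (2,10) -> (-1.677,2.783) [heading=243, draw]
RT 30: heading 243 -> 213
LT 108: heading 213 -> 321
PD: pen down
FD 12.6: (-1.677,2.783) -> (8.115,-5.147) [heading=321, draw]
BK 2.2: (8.115,-5.147) -> (6.405,-3.762) [heading=321, draw]
RT 15: heading 321 -> 306
PD: pen down
RT 15: heading 306 -> 291
BK 5: (6.405,-3.762) -> (4.613,0.906) [heading=291, draw]
LT 120: heading 291 -> 51
Final: pos=(4.613,0.906), heading=51, 4 segment(s) drawn
Segments drawn: 4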